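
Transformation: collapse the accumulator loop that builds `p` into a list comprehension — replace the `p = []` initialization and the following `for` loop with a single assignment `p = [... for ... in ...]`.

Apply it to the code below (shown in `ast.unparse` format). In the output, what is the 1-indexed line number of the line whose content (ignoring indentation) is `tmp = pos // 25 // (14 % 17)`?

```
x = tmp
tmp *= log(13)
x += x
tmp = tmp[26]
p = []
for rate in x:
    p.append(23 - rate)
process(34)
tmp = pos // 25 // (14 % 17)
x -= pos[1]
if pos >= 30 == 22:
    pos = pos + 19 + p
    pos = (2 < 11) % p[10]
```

Transformed code:
x = tmp
tmp *= log(13)
x += x
tmp = tmp[26]
p = [23 - rate for rate in x]
process(34)
tmp = pos // 25 // (14 % 17)
x -= pos[1]
if pos >= 30 == 22:
    pos = pos + 19 + p
    pos = (2 < 11) % p[10]

7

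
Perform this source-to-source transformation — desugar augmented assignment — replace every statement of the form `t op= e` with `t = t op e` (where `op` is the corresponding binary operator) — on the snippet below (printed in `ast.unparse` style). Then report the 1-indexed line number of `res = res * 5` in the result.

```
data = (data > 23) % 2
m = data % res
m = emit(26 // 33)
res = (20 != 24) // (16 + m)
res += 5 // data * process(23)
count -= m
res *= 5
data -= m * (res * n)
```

7

Transformed code:
data = (data > 23) % 2
m = data % res
m = emit(26 // 33)
res = (20 != 24) // (16 + m)
res = res + 5 // data * process(23)
count = count - m
res = res * 5
data = data - m * (res * n)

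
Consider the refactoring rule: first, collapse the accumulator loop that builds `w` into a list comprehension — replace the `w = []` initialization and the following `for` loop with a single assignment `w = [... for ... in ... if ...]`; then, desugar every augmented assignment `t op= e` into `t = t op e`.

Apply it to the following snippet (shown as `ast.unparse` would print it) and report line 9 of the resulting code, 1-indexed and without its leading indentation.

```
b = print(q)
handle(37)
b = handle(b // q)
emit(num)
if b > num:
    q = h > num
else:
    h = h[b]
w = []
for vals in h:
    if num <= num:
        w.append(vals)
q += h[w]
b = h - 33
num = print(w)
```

w = [vals for vals in h if num <= num]

Transformed code:
b = print(q)
handle(37)
b = handle(b // q)
emit(num)
if b > num:
    q = h > num
else:
    h = h[b]
w = [vals for vals in h if num <= num]
q = q + h[w]
b = h - 33
num = print(w)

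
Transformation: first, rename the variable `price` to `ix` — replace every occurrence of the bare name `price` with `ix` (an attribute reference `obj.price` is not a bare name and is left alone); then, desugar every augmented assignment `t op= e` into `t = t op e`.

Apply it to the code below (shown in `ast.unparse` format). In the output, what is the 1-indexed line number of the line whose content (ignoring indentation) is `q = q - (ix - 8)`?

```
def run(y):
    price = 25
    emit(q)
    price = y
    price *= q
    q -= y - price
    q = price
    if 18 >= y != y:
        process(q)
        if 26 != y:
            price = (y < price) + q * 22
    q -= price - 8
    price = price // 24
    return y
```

Transformed code:
def run(y):
    ix = 25
    emit(q)
    ix = y
    ix = ix * q
    q = q - (y - ix)
    q = ix
    if 18 >= y != y:
        process(q)
        if 26 != y:
            ix = (y < ix) + q * 22
    q = q - (ix - 8)
    ix = ix // 24
    return y

12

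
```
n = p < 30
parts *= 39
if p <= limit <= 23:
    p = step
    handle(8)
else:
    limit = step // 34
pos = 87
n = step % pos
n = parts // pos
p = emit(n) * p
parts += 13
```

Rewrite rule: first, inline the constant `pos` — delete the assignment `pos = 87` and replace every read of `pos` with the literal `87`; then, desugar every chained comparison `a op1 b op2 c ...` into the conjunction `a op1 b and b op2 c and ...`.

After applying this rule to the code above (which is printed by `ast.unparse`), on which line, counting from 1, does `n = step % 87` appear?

Transformed code:
n = p < 30
parts *= 39
if p <= limit and limit <= 23:
    p = step
    handle(8)
else:
    limit = step // 34
n = step % 87
n = parts // 87
p = emit(n) * p
parts += 13

8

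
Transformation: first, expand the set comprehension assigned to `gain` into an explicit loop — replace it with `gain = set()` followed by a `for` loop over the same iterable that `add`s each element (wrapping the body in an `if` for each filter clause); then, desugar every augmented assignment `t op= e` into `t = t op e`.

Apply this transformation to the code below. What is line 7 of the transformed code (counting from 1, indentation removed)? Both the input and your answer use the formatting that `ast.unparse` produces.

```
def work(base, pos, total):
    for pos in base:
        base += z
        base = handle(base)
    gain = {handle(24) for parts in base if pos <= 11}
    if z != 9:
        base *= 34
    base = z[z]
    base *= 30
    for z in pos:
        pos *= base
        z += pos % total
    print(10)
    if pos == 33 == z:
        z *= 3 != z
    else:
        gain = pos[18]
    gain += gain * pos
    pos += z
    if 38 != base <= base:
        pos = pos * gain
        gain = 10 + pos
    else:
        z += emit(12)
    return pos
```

Transformed code:
def work(base, pos, total):
    for pos in base:
        base = base + z
        base = handle(base)
    gain = set()
    for parts in base:
        if pos <= 11:
            gain.add(handle(24))
    if z != 9:
        base = base * 34
    base = z[z]
    base = base * 30
    for z in pos:
        pos = pos * base
        z = z + pos % total
    print(10)
    if pos == 33 == z:
        z = z * (3 != z)
    else:
        gain = pos[18]
    gain = gain + gain * pos
    pos = pos + z
    if 38 != base <= base:
        pos = pos * gain
        gain = 10 + pos
    else:
        z = z + emit(12)
    return pos

if pos <= 11:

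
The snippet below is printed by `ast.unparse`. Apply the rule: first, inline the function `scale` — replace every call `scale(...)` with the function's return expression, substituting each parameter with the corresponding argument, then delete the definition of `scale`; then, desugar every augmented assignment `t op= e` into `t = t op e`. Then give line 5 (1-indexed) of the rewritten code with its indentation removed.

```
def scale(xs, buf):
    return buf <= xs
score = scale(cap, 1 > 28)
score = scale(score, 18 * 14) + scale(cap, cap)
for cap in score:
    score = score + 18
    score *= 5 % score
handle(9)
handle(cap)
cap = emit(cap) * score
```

score = score * (5 % score)

Transformed code:
score = (1 > 28) <= cap
score = (18 * 14 <= score) + (cap <= cap)
for cap in score:
    score = score + 18
    score = score * (5 % score)
handle(9)
handle(cap)
cap = emit(cap) * score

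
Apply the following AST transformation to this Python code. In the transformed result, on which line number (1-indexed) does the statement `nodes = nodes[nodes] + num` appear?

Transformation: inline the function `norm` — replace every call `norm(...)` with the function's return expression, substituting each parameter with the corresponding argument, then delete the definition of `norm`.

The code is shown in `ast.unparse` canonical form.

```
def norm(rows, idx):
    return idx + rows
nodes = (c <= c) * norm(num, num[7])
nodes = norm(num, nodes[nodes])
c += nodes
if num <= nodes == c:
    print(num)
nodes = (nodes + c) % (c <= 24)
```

Transformed code:
nodes = (c <= c) * (num[7] + num)
nodes = nodes[nodes] + num
c += nodes
if num <= nodes == c:
    print(num)
nodes = (nodes + c) % (c <= 24)

2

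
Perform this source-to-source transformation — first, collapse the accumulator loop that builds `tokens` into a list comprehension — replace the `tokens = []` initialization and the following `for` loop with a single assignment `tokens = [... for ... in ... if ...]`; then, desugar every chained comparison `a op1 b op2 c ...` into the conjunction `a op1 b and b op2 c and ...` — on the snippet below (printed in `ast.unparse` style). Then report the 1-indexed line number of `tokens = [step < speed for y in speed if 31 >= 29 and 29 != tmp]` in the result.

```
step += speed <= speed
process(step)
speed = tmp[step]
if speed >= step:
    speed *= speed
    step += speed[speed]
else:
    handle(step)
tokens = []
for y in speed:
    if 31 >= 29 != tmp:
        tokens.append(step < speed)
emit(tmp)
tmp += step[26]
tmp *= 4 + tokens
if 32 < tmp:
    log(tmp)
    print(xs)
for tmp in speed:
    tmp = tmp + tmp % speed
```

Transformed code:
step += speed <= speed
process(step)
speed = tmp[step]
if speed >= step:
    speed *= speed
    step += speed[speed]
else:
    handle(step)
tokens = [step < speed for y in speed if 31 >= 29 and 29 != tmp]
emit(tmp)
tmp += step[26]
tmp *= 4 + tokens
if 32 < tmp:
    log(tmp)
    print(xs)
for tmp in speed:
    tmp = tmp + tmp % speed

9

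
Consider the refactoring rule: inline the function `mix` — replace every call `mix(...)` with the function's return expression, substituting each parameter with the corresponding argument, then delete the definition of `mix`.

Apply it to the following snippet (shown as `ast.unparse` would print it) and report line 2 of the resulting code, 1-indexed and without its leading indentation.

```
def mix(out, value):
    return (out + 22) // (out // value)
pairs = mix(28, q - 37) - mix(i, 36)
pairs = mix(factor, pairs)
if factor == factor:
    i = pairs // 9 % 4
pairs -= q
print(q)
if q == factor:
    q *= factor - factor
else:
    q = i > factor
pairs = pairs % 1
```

pairs = (factor + 22) // (factor // pairs)

Transformed code:
pairs = (28 + 22) // (28 // (q - 37)) - (i + 22) // (i // 36)
pairs = (factor + 22) // (factor // pairs)
if factor == factor:
    i = pairs // 9 % 4
pairs -= q
print(q)
if q == factor:
    q *= factor - factor
else:
    q = i > factor
pairs = pairs % 1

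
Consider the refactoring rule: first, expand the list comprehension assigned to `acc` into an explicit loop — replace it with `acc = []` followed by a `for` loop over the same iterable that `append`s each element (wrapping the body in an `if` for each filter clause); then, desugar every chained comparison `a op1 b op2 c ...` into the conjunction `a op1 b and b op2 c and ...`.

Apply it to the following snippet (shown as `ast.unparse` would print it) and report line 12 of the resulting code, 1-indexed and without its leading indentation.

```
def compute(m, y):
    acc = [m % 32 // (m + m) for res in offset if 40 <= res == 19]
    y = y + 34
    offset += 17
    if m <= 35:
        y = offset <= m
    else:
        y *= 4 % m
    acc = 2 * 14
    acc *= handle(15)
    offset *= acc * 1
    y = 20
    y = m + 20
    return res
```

acc = 2 * 14

Transformed code:
def compute(m, y):
    acc = []
    for res in offset:
        if 40 <= res and res == 19:
            acc.append(m % 32 // (m + m))
    y = y + 34
    offset += 17
    if m <= 35:
        y = offset <= m
    else:
        y *= 4 % m
    acc = 2 * 14
    acc *= handle(15)
    offset *= acc * 1
    y = 20
    y = m + 20
    return res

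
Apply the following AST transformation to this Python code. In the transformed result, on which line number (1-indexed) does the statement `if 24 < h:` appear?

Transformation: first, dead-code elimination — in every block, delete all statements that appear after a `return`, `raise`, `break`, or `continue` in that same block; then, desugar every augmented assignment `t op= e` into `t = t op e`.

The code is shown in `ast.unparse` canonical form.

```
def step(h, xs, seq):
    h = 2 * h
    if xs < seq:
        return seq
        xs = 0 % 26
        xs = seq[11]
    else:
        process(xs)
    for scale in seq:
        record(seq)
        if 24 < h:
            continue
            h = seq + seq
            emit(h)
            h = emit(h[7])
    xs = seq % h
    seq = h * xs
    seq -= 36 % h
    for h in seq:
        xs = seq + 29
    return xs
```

Transformed code:
def step(h, xs, seq):
    h = 2 * h
    if xs < seq:
        return seq
    else:
        process(xs)
    for scale in seq:
        record(seq)
        if 24 < h:
            continue
    xs = seq % h
    seq = h * xs
    seq = seq - 36 % h
    for h in seq:
        xs = seq + 29
    return xs

9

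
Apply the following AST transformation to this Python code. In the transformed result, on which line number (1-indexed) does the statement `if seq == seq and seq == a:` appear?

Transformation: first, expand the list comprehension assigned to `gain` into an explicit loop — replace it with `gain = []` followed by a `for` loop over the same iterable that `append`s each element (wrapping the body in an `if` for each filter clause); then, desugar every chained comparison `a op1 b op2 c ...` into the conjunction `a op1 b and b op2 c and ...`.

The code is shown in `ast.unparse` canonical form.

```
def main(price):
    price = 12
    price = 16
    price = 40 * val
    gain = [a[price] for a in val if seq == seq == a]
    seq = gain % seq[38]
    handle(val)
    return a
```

7

Transformed code:
def main(price):
    price = 12
    price = 16
    price = 40 * val
    gain = []
    for a in val:
        if seq == seq and seq == a:
            gain.append(a[price])
    seq = gain % seq[38]
    handle(val)
    return a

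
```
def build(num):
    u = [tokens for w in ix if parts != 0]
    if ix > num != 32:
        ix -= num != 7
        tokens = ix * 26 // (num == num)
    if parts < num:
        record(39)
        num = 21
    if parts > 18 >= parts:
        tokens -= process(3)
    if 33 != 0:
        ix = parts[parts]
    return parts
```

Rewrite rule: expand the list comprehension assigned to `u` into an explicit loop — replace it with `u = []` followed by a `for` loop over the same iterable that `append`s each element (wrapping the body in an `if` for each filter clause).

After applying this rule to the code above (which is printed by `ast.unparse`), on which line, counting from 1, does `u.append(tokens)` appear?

5

Transformed code:
def build(num):
    u = []
    for w in ix:
        if parts != 0:
            u.append(tokens)
    if ix > num != 32:
        ix -= num != 7
        tokens = ix * 26 // (num == num)
    if parts < num:
        record(39)
        num = 21
    if parts > 18 >= parts:
        tokens -= process(3)
    if 33 != 0:
        ix = parts[parts]
    return parts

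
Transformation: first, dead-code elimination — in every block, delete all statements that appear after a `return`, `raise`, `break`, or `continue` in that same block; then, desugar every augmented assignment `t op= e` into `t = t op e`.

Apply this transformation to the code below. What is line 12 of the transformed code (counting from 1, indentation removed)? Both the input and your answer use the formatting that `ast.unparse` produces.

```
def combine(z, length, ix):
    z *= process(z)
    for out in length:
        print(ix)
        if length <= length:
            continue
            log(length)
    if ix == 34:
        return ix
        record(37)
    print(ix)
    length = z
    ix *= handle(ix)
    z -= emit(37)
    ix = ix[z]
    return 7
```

Transformed code:
def combine(z, length, ix):
    z = z * process(z)
    for out in length:
        print(ix)
        if length <= length:
            continue
    if ix == 34:
        return ix
    print(ix)
    length = z
    ix = ix * handle(ix)
    z = z - emit(37)
    ix = ix[z]
    return 7

z = z - emit(37)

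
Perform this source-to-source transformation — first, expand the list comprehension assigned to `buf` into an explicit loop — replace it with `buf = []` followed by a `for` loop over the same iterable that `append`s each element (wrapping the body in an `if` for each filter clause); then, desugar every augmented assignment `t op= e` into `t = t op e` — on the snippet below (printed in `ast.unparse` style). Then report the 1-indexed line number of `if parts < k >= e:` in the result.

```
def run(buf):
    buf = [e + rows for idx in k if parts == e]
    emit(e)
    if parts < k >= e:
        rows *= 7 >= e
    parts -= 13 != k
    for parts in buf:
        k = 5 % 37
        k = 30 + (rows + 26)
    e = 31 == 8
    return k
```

7

Transformed code:
def run(buf):
    buf = []
    for idx in k:
        if parts == e:
            buf.append(e + rows)
    emit(e)
    if parts < k >= e:
        rows = rows * (7 >= e)
    parts = parts - (13 != k)
    for parts in buf:
        k = 5 % 37
        k = 30 + (rows + 26)
    e = 31 == 8
    return k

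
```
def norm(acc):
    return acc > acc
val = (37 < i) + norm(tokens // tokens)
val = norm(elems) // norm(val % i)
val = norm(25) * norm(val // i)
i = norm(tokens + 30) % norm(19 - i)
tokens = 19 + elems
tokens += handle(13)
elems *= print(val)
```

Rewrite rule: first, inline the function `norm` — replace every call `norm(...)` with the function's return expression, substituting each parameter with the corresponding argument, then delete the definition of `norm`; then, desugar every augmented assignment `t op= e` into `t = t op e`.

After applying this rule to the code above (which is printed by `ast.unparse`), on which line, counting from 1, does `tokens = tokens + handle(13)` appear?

Transformed code:
val = (37 < i) + (tokens // tokens > tokens // tokens)
val = (elems > elems) // (val % i > val % i)
val = (25 > 25) * (val // i > val // i)
i = (tokens + 30 > tokens + 30) % (19 - i > 19 - i)
tokens = 19 + elems
tokens = tokens + handle(13)
elems = elems * print(val)

6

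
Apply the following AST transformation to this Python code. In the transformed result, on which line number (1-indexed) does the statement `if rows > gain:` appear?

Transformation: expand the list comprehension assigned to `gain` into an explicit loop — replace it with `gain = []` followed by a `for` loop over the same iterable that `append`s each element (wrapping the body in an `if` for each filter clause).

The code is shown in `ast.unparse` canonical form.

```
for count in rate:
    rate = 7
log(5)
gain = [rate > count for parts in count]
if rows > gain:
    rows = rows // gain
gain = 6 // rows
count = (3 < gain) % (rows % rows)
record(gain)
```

7

Transformed code:
for count in rate:
    rate = 7
log(5)
gain = []
for parts in count:
    gain.append(rate > count)
if rows > gain:
    rows = rows // gain
gain = 6 // rows
count = (3 < gain) % (rows % rows)
record(gain)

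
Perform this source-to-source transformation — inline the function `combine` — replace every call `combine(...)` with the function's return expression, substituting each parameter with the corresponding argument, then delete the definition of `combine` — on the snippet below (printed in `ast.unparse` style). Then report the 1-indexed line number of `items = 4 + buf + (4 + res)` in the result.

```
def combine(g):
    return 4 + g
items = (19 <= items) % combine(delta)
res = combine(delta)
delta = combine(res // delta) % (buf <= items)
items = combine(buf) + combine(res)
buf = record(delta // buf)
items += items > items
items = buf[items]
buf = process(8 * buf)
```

4

Transformed code:
items = (19 <= items) % (4 + delta)
res = 4 + delta
delta = (4 + res // delta) % (buf <= items)
items = 4 + buf + (4 + res)
buf = record(delta // buf)
items += items > items
items = buf[items]
buf = process(8 * buf)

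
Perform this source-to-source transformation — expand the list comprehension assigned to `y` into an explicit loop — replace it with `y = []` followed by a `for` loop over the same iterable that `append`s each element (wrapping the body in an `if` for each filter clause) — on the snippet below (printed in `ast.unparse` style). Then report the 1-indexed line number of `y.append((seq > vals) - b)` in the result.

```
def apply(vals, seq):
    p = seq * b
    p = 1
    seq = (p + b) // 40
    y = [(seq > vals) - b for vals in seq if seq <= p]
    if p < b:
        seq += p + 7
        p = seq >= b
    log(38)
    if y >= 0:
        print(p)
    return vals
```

8

Transformed code:
def apply(vals, seq):
    p = seq * b
    p = 1
    seq = (p + b) // 40
    y = []
    for vals in seq:
        if seq <= p:
            y.append((seq > vals) - b)
    if p < b:
        seq += p + 7
        p = seq >= b
    log(38)
    if y >= 0:
        print(p)
    return vals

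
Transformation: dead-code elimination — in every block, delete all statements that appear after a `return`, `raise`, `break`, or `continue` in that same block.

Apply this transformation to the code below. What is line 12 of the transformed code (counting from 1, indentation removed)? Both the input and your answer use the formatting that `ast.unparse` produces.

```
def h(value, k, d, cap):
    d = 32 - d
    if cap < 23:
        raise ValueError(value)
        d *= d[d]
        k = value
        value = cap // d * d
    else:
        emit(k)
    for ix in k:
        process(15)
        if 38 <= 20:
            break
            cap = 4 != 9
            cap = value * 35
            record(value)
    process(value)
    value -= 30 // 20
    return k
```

value -= 30 // 20

Transformed code:
def h(value, k, d, cap):
    d = 32 - d
    if cap < 23:
        raise ValueError(value)
    else:
        emit(k)
    for ix in k:
        process(15)
        if 38 <= 20:
            break
    process(value)
    value -= 30 // 20
    return k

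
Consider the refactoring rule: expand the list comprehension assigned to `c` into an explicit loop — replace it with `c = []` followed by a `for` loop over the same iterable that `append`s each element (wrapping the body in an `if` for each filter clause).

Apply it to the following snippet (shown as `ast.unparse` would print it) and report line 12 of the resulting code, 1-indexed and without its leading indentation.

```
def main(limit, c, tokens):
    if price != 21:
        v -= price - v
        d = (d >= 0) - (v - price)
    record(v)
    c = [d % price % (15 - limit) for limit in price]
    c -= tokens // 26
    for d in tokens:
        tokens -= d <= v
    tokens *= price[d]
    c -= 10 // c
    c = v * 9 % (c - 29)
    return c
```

Transformed code:
def main(limit, c, tokens):
    if price != 21:
        v -= price - v
        d = (d >= 0) - (v - price)
    record(v)
    c = []
    for limit in price:
        c.append(d % price % (15 - limit))
    c -= tokens // 26
    for d in tokens:
        tokens -= d <= v
    tokens *= price[d]
    c -= 10 // c
    c = v * 9 % (c - 29)
    return c

tokens *= price[d]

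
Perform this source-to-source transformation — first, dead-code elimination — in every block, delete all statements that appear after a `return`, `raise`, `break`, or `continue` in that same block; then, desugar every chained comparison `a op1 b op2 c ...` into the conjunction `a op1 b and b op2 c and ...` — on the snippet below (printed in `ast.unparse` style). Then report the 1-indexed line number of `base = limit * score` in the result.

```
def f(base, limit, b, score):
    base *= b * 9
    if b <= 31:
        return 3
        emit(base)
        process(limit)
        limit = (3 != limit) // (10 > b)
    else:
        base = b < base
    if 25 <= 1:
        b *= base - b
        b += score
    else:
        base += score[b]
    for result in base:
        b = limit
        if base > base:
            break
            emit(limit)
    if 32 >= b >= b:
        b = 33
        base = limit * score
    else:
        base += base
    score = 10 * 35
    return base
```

Transformed code:
def f(base, limit, b, score):
    base *= b * 9
    if b <= 31:
        return 3
    else:
        base = b < base
    if 25 <= 1:
        b *= base - b
        b += score
    else:
        base += score[b]
    for result in base:
        b = limit
        if base > base:
            break
    if 32 >= b and b >= b:
        b = 33
        base = limit * score
    else:
        base += base
    score = 10 * 35
    return base

18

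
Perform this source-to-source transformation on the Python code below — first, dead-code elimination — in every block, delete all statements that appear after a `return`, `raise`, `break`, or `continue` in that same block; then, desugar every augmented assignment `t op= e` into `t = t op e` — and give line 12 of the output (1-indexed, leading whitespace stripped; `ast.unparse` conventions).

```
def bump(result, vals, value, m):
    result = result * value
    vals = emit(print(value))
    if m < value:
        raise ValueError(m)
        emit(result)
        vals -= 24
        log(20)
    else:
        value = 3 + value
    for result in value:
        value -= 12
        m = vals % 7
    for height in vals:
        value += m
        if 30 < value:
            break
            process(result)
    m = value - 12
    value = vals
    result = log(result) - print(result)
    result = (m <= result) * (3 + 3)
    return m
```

Transformed code:
def bump(result, vals, value, m):
    result = result * value
    vals = emit(print(value))
    if m < value:
        raise ValueError(m)
    else:
        value = 3 + value
    for result in value:
        value = value - 12
        m = vals % 7
    for height in vals:
        value = value + m
        if 30 < value:
            break
    m = value - 12
    value = vals
    result = log(result) - print(result)
    result = (m <= result) * (3 + 3)
    return m

value = value + m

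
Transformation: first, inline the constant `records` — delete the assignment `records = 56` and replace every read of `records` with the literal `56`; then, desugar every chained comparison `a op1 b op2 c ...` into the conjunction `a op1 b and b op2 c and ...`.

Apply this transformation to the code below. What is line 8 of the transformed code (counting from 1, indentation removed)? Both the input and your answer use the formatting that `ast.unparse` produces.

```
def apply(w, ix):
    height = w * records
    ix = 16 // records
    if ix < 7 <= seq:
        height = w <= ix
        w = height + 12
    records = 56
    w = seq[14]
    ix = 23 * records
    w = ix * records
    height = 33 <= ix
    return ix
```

Transformed code:
def apply(w, ix):
    height = w * 56
    ix = 16 // 56
    if ix < 7 and 7 <= seq:
        height = w <= ix
        w = height + 12
    w = seq[14]
    ix = 23 * 56
    w = ix * 56
    height = 33 <= ix
    return ix

ix = 23 * 56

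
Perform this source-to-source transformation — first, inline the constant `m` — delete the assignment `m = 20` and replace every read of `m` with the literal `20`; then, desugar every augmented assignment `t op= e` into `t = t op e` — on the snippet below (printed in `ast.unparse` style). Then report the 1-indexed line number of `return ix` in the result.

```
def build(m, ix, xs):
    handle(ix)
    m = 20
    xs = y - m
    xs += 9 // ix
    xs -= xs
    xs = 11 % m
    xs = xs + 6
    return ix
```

8

Transformed code:
def build(m, ix, xs):
    handle(ix)
    xs = y - 20
    xs = xs + 9 // ix
    xs = xs - xs
    xs = 11 % 20
    xs = xs + 6
    return ix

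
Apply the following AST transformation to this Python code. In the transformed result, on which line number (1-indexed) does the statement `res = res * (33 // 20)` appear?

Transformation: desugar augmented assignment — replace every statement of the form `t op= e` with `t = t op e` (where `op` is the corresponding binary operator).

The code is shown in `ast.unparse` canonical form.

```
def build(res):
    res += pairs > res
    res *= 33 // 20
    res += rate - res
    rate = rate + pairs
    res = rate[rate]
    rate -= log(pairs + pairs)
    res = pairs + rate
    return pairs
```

Transformed code:
def build(res):
    res = res + (pairs > res)
    res = res * (33 // 20)
    res = res + (rate - res)
    rate = rate + pairs
    res = rate[rate]
    rate = rate - log(pairs + pairs)
    res = pairs + rate
    return pairs

3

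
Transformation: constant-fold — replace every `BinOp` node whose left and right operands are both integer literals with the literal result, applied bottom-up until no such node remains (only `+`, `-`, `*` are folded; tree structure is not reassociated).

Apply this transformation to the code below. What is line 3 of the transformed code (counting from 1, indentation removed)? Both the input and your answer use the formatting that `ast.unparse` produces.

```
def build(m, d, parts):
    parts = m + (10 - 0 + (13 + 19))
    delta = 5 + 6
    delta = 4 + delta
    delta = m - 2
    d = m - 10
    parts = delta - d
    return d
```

delta = 11

Transformed code:
def build(m, d, parts):
    parts = m + 42
    delta = 11
    delta = 4 + delta
    delta = m - 2
    d = m - 10
    parts = delta - d
    return d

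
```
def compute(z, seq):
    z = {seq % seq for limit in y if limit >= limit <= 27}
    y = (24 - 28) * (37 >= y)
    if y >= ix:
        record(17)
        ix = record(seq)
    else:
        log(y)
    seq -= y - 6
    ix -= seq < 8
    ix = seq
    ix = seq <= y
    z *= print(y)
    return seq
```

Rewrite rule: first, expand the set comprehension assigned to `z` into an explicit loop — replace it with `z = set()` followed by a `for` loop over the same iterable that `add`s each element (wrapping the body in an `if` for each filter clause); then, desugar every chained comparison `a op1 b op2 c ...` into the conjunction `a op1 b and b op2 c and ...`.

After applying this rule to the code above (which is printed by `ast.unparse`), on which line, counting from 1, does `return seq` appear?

17

Transformed code:
def compute(z, seq):
    z = set()
    for limit in y:
        if limit >= limit and limit <= 27:
            z.add(seq % seq)
    y = (24 - 28) * (37 >= y)
    if y >= ix:
        record(17)
        ix = record(seq)
    else:
        log(y)
    seq -= y - 6
    ix -= seq < 8
    ix = seq
    ix = seq <= y
    z *= print(y)
    return seq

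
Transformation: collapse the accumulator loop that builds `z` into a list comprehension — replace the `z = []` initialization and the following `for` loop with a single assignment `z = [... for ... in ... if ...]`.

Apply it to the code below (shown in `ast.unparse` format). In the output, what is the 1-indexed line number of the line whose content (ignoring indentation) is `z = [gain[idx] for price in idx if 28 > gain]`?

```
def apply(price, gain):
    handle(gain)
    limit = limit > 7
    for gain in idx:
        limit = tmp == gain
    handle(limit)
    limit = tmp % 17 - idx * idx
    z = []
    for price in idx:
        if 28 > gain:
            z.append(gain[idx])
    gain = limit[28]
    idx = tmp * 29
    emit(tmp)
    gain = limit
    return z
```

Transformed code:
def apply(price, gain):
    handle(gain)
    limit = limit > 7
    for gain in idx:
        limit = tmp == gain
    handle(limit)
    limit = tmp % 17 - idx * idx
    z = [gain[idx] for price in idx if 28 > gain]
    gain = limit[28]
    idx = tmp * 29
    emit(tmp)
    gain = limit
    return z

8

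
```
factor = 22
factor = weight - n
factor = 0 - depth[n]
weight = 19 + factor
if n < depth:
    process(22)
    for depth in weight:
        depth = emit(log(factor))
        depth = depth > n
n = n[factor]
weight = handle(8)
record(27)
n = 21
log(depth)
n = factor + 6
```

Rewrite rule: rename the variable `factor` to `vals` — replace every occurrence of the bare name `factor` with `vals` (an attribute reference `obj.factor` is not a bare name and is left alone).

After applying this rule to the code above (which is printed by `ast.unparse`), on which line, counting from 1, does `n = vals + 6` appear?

Transformed code:
vals = 22
vals = weight - n
vals = 0 - depth[n]
weight = 19 + vals
if n < depth:
    process(22)
    for depth in weight:
        depth = emit(log(vals))
        depth = depth > n
n = n[vals]
weight = handle(8)
record(27)
n = 21
log(depth)
n = vals + 6

15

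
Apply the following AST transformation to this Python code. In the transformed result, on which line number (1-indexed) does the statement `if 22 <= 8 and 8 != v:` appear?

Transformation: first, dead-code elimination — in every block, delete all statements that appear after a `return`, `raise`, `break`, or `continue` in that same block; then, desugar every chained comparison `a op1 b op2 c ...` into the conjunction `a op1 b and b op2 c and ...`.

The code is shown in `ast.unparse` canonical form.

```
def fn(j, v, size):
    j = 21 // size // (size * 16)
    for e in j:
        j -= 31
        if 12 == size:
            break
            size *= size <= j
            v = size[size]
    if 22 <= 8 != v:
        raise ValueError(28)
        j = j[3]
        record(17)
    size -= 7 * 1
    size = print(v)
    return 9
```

Transformed code:
def fn(j, v, size):
    j = 21 // size // (size * 16)
    for e in j:
        j -= 31
        if 12 == size:
            break
    if 22 <= 8 and 8 != v:
        raise ValueError(28)
    size -= 7 * 1
    size = print(v)
    return 9

7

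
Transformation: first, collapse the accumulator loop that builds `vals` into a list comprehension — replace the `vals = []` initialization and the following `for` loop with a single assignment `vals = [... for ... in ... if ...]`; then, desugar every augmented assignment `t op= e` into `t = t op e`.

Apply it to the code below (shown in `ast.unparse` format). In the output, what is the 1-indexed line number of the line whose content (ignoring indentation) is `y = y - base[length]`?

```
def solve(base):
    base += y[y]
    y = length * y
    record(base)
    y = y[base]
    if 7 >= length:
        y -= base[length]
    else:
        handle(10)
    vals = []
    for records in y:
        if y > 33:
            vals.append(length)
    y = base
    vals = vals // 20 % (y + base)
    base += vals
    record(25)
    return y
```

Transformed code:
def solve(base):
    base = base + y[y]
    y = length * y
    record(base)
    y = y[base]
    if 7 >= length:
        y = y - base[length]
    else:
        handle(10)
    vals = [length for records in y if y > 33]
    y = base
    vals = vals // 20 % (y + base)
    base = base + vals
    record(25)
    return y

7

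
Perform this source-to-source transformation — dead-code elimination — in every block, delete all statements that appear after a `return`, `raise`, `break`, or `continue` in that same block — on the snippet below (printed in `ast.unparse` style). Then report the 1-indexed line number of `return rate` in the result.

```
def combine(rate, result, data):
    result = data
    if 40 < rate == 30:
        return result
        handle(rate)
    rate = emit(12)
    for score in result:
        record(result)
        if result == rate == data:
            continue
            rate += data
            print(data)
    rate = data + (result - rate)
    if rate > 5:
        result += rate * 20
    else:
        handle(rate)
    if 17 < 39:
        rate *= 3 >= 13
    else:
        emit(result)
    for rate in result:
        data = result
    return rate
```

Transformed code:
def combine(rate, result, data):
    result = data
    if 40 < rate == 30:
        return result
    rate = emit(12)
    for score in result:
        record(result)
        if result == rate == data:
            continue
    rate = data + (result - rate)
    if rate > 5:
        result += rate * 20
    else:
        handle(rate)
    if 17 < 39:
        rate *= 3 >= 13
    else:
        emit(result)
    for rate in result:
        data = result
    return rate

21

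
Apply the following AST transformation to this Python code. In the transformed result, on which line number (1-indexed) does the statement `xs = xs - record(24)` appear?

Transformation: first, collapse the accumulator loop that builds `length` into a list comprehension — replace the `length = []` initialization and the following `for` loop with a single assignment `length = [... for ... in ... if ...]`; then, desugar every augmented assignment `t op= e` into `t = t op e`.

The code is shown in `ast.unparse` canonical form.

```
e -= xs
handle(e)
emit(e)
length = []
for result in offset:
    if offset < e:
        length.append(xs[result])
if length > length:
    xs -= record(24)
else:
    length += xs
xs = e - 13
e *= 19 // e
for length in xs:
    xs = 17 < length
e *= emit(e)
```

6

Transformed code:
e = e - xs
handle(e)
emit(e)
length = [xs[result] for result in offset if offset < e]
if length > length:
    xs = xs - record(24)
else:
    length = length + xs
xs = e - 13
e = e * (19 // e)
for length in xs:
    xs = 17 < length
e = e * emit(e)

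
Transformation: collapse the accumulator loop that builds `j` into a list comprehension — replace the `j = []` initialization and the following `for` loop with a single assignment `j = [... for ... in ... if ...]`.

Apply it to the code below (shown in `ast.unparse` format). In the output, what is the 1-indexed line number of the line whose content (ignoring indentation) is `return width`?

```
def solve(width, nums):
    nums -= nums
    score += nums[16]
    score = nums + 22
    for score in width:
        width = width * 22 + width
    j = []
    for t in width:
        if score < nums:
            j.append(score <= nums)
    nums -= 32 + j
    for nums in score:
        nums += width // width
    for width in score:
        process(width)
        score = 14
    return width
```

Transformed code:
def solve(width, nums):
    nums -= nums
    score += nums[16]
    score = nums + 22
    for score in width:
        width = width * 22 + width
    j = [score <= nums for t in width if score < nums]
    nums -= 32 + j
    for nums in score:
        nums += width // width
    for width in score:
        process(width)
        score = 14
    return width

14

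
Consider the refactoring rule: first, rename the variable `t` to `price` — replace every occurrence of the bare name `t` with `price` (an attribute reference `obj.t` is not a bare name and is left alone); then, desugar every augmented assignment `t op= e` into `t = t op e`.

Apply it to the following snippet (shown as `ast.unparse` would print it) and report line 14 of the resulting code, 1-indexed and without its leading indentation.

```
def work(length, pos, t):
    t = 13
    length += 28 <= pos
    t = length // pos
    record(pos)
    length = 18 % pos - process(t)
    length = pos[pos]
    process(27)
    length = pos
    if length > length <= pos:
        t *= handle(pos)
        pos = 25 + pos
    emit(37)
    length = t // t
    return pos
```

length = price // price

Transformed code:
def work(length, pos, price):
    price = 13
    length = length + (28 <= pos)
    price = length // pos
    record(pos)
    length = 18 % pos - process(price)
    length = pos[pos]
    process(27)
    length = pos
    if length > length <= pos:
        price = price * handle(pos)
        pos = 25 + pos
    emit(37)
    length = price // price
    return pos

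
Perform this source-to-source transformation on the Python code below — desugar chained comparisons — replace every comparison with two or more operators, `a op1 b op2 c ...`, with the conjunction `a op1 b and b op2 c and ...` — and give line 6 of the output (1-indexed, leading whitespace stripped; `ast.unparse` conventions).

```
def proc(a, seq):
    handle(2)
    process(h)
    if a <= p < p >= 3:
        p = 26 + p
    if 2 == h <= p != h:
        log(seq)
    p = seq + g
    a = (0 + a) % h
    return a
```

if 2 == h and h <= p and (p != h):

Transformed code:
def proc(a, seq):
    handle(2)
    process(h)
    if a <= p and p < p and (p >= 3):
        p = 26 + p
    if 2 == h and h <= p and (p != h):
        log(seq)
    p = seq + g
    a = (0 + a) % h
    return a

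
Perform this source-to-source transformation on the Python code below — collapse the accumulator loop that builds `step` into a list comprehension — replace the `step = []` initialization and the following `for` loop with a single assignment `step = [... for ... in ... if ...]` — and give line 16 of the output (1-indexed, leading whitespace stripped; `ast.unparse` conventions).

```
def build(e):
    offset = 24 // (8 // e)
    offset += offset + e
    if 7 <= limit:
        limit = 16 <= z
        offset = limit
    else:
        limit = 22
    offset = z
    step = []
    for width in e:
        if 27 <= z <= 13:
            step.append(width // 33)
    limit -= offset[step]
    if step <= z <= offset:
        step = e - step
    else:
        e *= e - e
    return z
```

return z

Transformed code:
def build(e):
    offset = 24 // (8 // e)
    offset += offset + e
    if 7 <= limit:
        limit = 16 <= z
        offset = limit
    else:
        limit = 22
    offset = z
    step = [width // 33 for width in e if 27 <= z <= 13]
    limit -= offset[step]
    if step <= z <= offset:
        step = e - step
    else:
        e *= e - e
    return z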